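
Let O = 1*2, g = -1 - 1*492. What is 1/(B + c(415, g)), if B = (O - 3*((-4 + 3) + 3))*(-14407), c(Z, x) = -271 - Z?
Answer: 1/56942 ≈ 1.7562e-5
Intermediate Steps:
g = -493 (g = -1 - 492 = -493)
O = 2
B = 57628 (B = (2 - 3*((-4 + 3) + 3))*(-14407) = (2 - 3*(-1 + 3))*(-14407) = (2 - 3*2)*(-14407) = (2 - 6)*(-14407) = -4*(-14407) = 57628)
1/(B + c(415, g)) = 1/(57628 + (-271 - 1*415)) = 1/(57628 + (-271 - 415)) = 1/(57628 - 686) = 1/56942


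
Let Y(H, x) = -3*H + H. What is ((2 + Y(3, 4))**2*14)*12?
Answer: 2688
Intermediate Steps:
Y(H, x) = -2*H
((2 + Y(3, 4))**2*14)*12 = ((2 - 2*3)**2*14)*12 = ((2 - 6)**2*14)*12 = ((-4)**2*14)*12 = (16*14)*12 = 224*12 = 2688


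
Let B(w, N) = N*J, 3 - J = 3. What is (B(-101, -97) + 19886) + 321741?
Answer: 341627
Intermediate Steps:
J = 0 (J = 3 - 1*3 = 3 - 3 = 0)
B(w, N) = 0 (B(w, N) = N*0 = 0)
(B(-101, -97) + 19886) + 321741 = (0 + 19886) + 321741 = 19886 + 321741 = 341627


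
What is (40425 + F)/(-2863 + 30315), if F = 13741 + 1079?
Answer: 55245/27452 ≈ 2.0124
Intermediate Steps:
F = 14820
(40425 + F)/(-2863 + 30315) = (40425 + 14820)/(-2863 + 30315) = 55245/27452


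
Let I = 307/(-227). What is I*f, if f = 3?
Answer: -921/227 ≈ -4.0573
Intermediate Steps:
I = -307/227 (I = 307*(-1/227) = -307/227 ≈ -1.3524)
I*f = -307/227*3 = -921/227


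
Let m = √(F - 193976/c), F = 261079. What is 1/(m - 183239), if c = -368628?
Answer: -16886756523/3094288318212100 - √2217325610549829/3094288318212100 ≈ -5.4726e-6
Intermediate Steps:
m = √2217325610549829/92157 (m = √(261079 - 193976/(-368628)) = √(261079 - 193976*(-1/368628)) = √(261079 + 48494/92157) = √(24060305897/92157) = √2217325610549829/92157 ≈ 510.96)
1/(m - 183239) = 1/(√2217325610549829/92157 - 183239) = 1/(-183239 + √2217325610549829/92157)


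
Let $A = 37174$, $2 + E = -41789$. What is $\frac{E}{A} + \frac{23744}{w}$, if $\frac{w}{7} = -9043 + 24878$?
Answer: $- \frac{535666277}{588650290} \approx -0.90999$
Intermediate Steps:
$E = -41791$ ($E = -2 - 41789 = -41791$)
$w = 110845$ ($w = 7 \left(-9043 + 24878\right) = 7 \cdot 15835 = 110845$)
$\frac{E}{A} + \frac{23744}{w} = - \frac{41791}{37174} + \frac{23744}{110845} = \left(-41791\right) \frac{1}{37174} + 23744 \cdot \frac{1}{110845} = - \frac{41791}{37174} + \frac{3392}{15835} = - \frac{535666277}{588650290}$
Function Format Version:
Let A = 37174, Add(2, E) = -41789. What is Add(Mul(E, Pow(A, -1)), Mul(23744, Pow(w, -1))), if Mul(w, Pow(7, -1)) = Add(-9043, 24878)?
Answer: Rational(-535666277, 588650290) ≈ -0.90999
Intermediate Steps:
E = -41791 (E = Add(-2, -41789) = -41791)
w = 110845 (w = Mul(7, Add(-9043, 24878)) = Mul(7, 15835) = 110845)
Add(Mul(E, Pow(A, -1)), Mul(23744, Pow(w, -1))) = Add(Mul(-41791, Pow(37174, -1)), Mul(23744, Pow(110845, -1))) = Add(Mul(-41791, Rational(1, 37174)), Mul(23744, Rational(1, 110845))) = Add(Rational(-41791, 37174), Rational(3392, 15835)) = Rational(-535666277, 588650290)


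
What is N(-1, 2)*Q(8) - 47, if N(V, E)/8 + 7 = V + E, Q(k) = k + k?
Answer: -815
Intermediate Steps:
Q(k) = 2*k
N(V, E) = -56 + 8*E + 8*V (N(V, E) = -56 + 8*(V + E) = -56 + 8*(E + V) = -56 + (8*E + 8*V) = -56 + 8*E + 8*V)
N(-1, 2)*Q(8) - 47 = (-56 + 8*2 + 8*(-1))*(2*8) - 47 = (-56 + 16 - 8)*16 - 47 = -48*16 - 47 = -768 - 47 = -815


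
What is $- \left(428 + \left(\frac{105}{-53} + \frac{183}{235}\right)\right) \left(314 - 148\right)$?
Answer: $- \frac{882416824}{12455} \approx -70848.0$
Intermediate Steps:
$- \left(428 + \left(\frac{105}{-53} + \frac{183}{235}\right)\right) \left(314 - 148\right) = - \left(428 + \left(105 \left(- \frac{1}{53}\right) + 183 \cdot \frac{1}{235}\right)\right) 166 = - \left(428 + \left(- \frac{105}{53} + \frac{183}{235}\right)\right) 166 = - \left(428 - \frac{14976}{12455}\right) 166 = - \frac{5315764 \cdot 166}{12455} = \left(-1\right) \frac{882416824}{12455} = - \frac{882416824}{12455}$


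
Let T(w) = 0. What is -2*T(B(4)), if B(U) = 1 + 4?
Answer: 0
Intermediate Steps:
B(U) = 5
-2*T(B(4)) = -2*0 = 0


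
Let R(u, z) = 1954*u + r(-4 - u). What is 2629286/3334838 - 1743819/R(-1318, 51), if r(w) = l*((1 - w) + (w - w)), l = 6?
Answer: 6303728462911/4307360131750 ≈ 1.4635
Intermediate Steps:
r(w) = 6 - 6*w (r(w) = 6*((1 - w) + (w - w)) = 6*((1 - w) + 0) = 6*(1 - w) = 6 - 6*w)
R(u, z) = 30 + 1960*u (R(u, z) = 1954*u + (6 - 6*(-4 - u)) = 1954*u + (6 + (24 + 6*u)) = 1954*u + (30 + 6*u) = 30 + 1960*u)
2629286/3334838 - 1743819/R(-1318, 51) = 2629286/3334838 - 1743819/(30 + 1960*(-1318)) = 2629286*(1/3334838) - 1743819/(30 - 2583280) = 1314643/1667419 - 1743819/(-2583250) = 1314643/1667419 - 1743819*(-1/2583250) = 1314643/1667419 + 1743819/2583250 = 6303728462911/4307360131750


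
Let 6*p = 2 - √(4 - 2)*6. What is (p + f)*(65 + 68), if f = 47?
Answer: 18886/3 - 133*√2 ≈ 6107.2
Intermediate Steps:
p = ⅓ - √2 (p = (2 - √(4 - 2)*6)/6 = (2 - √2*6)/6 = (2 - 6*√2)/6 = ⅓ - √2 ≈ -1.0809)
(p + f)*(65 + 68) = ((⅓ - √2) + 47)*(65 + 68) = (142/3 - √2)*133 = 18886/3 - 133*√2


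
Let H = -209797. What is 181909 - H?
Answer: 391706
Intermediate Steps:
181909 - H = 181909 - 1*(-209797) = 181909 + 209797 = 391706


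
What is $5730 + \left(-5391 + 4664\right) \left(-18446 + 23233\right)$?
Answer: $-3474419$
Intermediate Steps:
$5730 + \left(-5391 + 4664\right) \left(-18446 + 23233\right) = 5730 - 3480149 = -3474419$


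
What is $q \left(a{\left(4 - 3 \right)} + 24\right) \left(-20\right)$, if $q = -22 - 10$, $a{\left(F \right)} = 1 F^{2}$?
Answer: $16000$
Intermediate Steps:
$a{\left(F \right)} = F^{2}$
$q = -32$ ($q = -22 - 10 = -32$)
$q \left(a{\left(4 - 3 \right)} + 24\right) \left(-20\right) = - 32 \left(\left(4 - 3\right)^{2} + 24\right) \left(-20\right) = - 32 \left(1^{2} + 24\right) \left(-20\right) = - 32 \left(1 + 24\right) \left(-20\right) = \left(-32\right) 25 \left(-20\right) = \left(-800\right) \left(-20\right) = 16000$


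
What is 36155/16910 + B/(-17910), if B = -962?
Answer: 66380347/30285810 ≈ 2.1918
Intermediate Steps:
36155/16910 + B/(-17910) = 36155/16910 - 962/(-17910) = 36155*(1/16910) - 962*(-1/17910) = 7231/3382 + 481/8955 = 66380347/30285810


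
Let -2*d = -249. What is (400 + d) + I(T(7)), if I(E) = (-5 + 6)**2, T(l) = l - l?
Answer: 1051/2 ≈ 525.50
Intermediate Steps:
d = 249/2 (d = -1/2*(-249) = 249/2 ≈ 124.50)
T(l) = 0
I(E) = 1 (I(E) = 1**2 = 1)
(400 + d) + I(T(7)) = (400 + 249/2) + 1 = 1049/2 + 1 = 1051/2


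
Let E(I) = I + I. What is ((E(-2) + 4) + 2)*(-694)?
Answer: -1388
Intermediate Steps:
E(I) = 2*I
((E(-2) + 4) + 2)*(-694) = ((2*(-2) + 4) + 2)*(-694) = ((-4 + 4) + 2)*(-694) = (0 + 2)*(-694) = 2*(-694) = -1388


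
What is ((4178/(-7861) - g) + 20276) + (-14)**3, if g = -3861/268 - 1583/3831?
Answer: 141615244547627/8070951588 ≈ 17546.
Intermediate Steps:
g = -15215735/1026708 (g = -3861*1/268 - 1583*1/3831 = -3861/268 - 1583/3831 = -15215735/1026708 ≈ -14.820)
((4178/(-7861) - g) + 20276) + (-14)**3 = ((4178/(-7861) - 1*(-15215735/1026708)) + 20276) + (-14)**3 = ((4178*(-1/7861) + 15215735/1026708) + 20276) - 2744 = ((-4178/7861 + 15215735/1026708) + 20276) - 2744 = (115321306811/8070951588 + 20276) - 2744 = 163761935705099/8070951588 - 2744 = 141615244547627/8070951588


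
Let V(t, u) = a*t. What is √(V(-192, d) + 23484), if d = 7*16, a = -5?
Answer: 6*√679 ≈ 156.35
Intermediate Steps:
d = 112
V(t, u) = -5*t
√(V(-192, d) + 23484) = √(-5*(-192) + 23484) = √(960 + 23484) = √24444 = 6*√679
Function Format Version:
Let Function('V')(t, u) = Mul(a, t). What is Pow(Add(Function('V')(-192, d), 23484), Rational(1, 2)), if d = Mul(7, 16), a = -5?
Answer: Mul(6, Pow(679, Rational(1, 2))) ≈ 156.35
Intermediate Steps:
d = 112
Function('V')(t, u) = Mul(-5, t)
Pow(Add(Function('V')(-192, d), 23484), Rational(1, 2)) = Pow(Add(Mul(-5, -192), 23484), Rational(1, 2)) = Pow(Add(960, 23484), Rational(1, 2)) = Pow(24444, Rational(1, 2)) = Mul(6, Pow(679, Rational(1, 2)))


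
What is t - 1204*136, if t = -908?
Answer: -164652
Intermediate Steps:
t - 1204*136 = -908 - 1204*136 = -908 - 163744 = -164652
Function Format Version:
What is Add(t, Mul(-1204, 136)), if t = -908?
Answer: -164652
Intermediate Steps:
Add(t, Mul(-1204, 136)) = Add(-908, Mul(-1204, 136)) = Add(-908, -163744) = -164652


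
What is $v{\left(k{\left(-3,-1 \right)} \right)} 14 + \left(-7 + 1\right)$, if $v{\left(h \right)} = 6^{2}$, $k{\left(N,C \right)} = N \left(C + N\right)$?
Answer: $498$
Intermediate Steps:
$v{\left(h \right)} = 36$
$v{\left(k{\left(-3,-1 \right)} \right)} 14 + \left(-7 + 1\right) = 36 \cdot 14 + \left(-7 + 1\right) = 504 - 6 = 498$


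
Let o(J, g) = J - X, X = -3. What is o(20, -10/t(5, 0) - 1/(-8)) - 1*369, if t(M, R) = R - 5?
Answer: -346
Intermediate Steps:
t(M, R) = -5 + R
o(J, g) = 3 + J (o(J, g) = J - 1*(-3) = J + 3 = 3 + J)
o(20, -10/t(5, 0) - 1/(-8)) - 1*369 = (3 + 20) - 1*369 = 23 - 369 = -346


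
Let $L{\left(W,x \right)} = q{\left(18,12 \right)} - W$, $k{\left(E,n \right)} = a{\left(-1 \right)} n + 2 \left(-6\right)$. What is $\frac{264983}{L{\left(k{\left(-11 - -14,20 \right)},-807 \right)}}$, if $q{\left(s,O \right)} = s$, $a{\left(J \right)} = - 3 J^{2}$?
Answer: $\frac{264983}{90} \approx 2944.3$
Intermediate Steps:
$k{\left(E,n \right)} = -12 - 3 n$ ($k{\left(E,n \right)} = - 3 \left(-1\right)^{2} n + 2 \left(-6\right) = \left(-3\right) 1 n - 12 = - 3 n - 12 = -12 - 3 n$)
$L{\left(W,x \right)} = 18 - W$
$\frac{264983}{L{\left(k{\left(-11 - -14,20 \right)},-807 \right)}} = \frac{264983}{18 - \left(-12 - 60\right)} = \frac{264983}{18 - -72} = \frac{264983}{18 + 72} = \frac{264983}{90}$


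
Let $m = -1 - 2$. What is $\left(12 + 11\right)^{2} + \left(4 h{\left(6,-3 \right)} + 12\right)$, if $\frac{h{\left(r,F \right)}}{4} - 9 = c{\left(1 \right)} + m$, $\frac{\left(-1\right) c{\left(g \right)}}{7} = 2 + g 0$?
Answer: $413$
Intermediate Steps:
$c{\left(g \right)} = -14$ ($c{\left(g \right)} = - 7 \left(2 + g 0\right) = - 7 \left(2 + 0\right) = \left(-7\right) 2 = -14$)
$m = -3$
$h{\left(r,F \right)} = -32$ ($h{\left(r,F \right)} = 36 + 4 \left(-14 - 3\right) = 36 + 4 \left(-17\right) = 36 - 68 = -32$)
$\left(12 + 11\right)^{2} + \left(4 h{\left(6,-3 \right)} + 12\right) = \left(12 + 11\right)^{2} + \left(4 \left(-32\right) + 12\right) = 23^{2} + \left(-128 + 12\right) = 529 - 116 = 413$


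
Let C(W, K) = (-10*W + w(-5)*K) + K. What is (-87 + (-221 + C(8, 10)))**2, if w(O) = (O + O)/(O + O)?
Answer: 135424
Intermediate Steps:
w(O) = 1 (w(O) = (2*O)/((2*O)) = (2*O)*(1/(2*O)) = 1)
C(W, K) = -10*W + 2*K (C(W, K) = (-10*W + 1*K) + K = (-10*W + K) + K = (K - 10*W) + K = -10*W + 2*K)
(-87 + (-221 + C(8, 10)))**2 = (-87 + (-221 + (-10*8 + 2*10)))**2 = (-87 + (-221 + (-80 + 20)))**2 = (-87 + (-221 - 60))**2 = (-87 - 281)**2 = (-368)**2 = 135424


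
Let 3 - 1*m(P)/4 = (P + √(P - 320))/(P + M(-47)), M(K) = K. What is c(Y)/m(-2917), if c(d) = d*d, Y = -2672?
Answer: 15805164835200/17851931 - 2645215872*I*√3237/17851931 ≈ 8.8535e+5 - 8430.4*I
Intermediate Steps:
c(d) = d²
m(P) = 12 - 4*(P + √(-320 + P))/(-47 + P) (m(P) = 12 - 4*(P + √(P - 320))/(P - 47) = 12 - 4*(P + √(-320 + P))/(-47 + P))
c(Y)/m(-2917) = (-2672)²/((4*(-141 - √(-320 - 2917) + 2*(-2917))/(-47 - 2917))) = 7139584/((4*(-141 - √(-3237) - 5834)/(-2964))) = 7139584/((4*(-1/2964)*(-141 - I*√3237 - 5834))) = 7139584/((4*(-1/2964)*(-5975 - I*√3237))) = 7139584/(5975/741 + I*√3237/741)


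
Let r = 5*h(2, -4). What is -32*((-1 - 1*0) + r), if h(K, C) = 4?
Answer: -608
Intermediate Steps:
r = 20 (r = 5*4 = 20)
-32*((-1 - 1*0) + r) = -32*((-1 - 1*0) + 20) = -32*((-1 + 0) + 20) = -32*(-1 + 20) = -32*19 = -608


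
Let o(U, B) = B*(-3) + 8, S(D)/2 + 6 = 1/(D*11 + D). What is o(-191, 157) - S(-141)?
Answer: -381545/846 ≈ -451.00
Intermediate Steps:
S(D) = -12 + 1/(6*D) (S(D) = -12 + 2/(D*11 + D) = -12 + 2/(11*D + D) = -12 + 2/((12*D)) = -12 + 2*(1/(12*D)) = -12 + 1/(6*D))
o(U, B) = 8 - 3*B (o(U, B) = -3*B + 8 = 8 - 3*B)
o(-191, 157) - S(-141) = (8 - 3*157) - (-12 + (⅙)/(-141)) = (8 - 471) - (-12 + (⅙)*(-1/141)) = -463 - (-12 - 1/846) = -463 - 1*(-10153/846) = -463 + 10153/846 = -381545/846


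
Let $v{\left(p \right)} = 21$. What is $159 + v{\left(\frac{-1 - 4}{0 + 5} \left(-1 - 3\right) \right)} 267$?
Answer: $5766$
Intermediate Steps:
$159 + v{\left(\frac{-1 - 4}{0 + 5} \left(-1 - 3\right) \right)} 267 = 159 + 21 \cdot 267 = 159 + 5607 = 5766$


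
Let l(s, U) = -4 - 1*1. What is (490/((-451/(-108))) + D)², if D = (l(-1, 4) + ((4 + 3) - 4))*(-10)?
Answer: 3836563600/203401 ≈ 18862.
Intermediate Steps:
l(s, U) = -5 (l(s, U) = -4 - 1 = -5)
D = 20 (D = (-5 + ((4 + 3) - 4))*(-10) = (-5 + (7 - 4))*(-10) = (-5 + 3)*(-10) = -2*(-10) = 20)
(490/((-451/(-108))) + D)² = (490/((-451/(-108))) + 20)² = (490/((-451*(-1/108))) + 20)² = (490/(451/108) + 20)² = (490*(108/451) + 20)² = (52920/451 + 20)² = (61940/451)² = 3836563600/203401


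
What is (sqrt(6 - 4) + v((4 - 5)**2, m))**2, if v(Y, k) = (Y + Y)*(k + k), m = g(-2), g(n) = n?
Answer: (-8 + sqrt(2))**2 ≈ 43.373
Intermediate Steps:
m = -2
v(Y, k) = 4*Y*k (v(Y, k) = (2*Y)*(2*k) = 4*Y*k)
(sqrt(6 - 4) + v((4 - 5)**2, m))**2 = (sqrt(6 - 4) + 4*(4 - 5)**2*(-2))**2 = (sqrt(2) + 4*(-1)**2*(-2))**2 = (sqrt(2) + 4*1*(-2))**2 = (sqrt(2) - 8)**2 = (-8 + sqrt(2))**2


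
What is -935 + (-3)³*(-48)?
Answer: 361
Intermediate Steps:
-935 + (-3)³*(-48) = -935 - 27*(-48) = -935 + 1296 = 361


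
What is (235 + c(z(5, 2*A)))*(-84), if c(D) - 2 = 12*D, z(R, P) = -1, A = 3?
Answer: -18900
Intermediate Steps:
c(D) = 2 + 12*D
(235 + c(z(5, 2*A)))*(-84) = (235 + (2 + 12*(-1)))*(-84) = (235 + (2 - 12))*(-84) = (235 - 10)*(-84) = 225*(-84) = -18900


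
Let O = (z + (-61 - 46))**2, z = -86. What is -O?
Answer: -37249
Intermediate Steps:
O = 37249 (O = (-86 + (-61 - 46))**2 = (-86 - 107)**2 = (-193)**2 = 37249)
-O = -1*37249 = -37249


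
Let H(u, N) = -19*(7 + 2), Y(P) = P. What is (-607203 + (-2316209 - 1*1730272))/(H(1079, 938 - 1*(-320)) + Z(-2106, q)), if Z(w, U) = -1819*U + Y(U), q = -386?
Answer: -517076/77953 ≈ -6.6332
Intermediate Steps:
H(u, N) = -171 (H(u, N) = -19*9 = -171)
Z(w, U) = -1818*U (Z(w, U) = -1819*U + U = -1818*U)
(-607203 + (-2316209 - 1*1730272))/(H(1079, 938 - 1*(-320)) + Z(-2106, q)) = (-607203 + (-2316209 - 1*1730272))/(-171 - 1818*(-386)) = (-607203 + (-2316209 - 1730272))/(-171 + 701748) = (-607203 - 4046481)/701577 = -4653684*1/701577 = -517076/77953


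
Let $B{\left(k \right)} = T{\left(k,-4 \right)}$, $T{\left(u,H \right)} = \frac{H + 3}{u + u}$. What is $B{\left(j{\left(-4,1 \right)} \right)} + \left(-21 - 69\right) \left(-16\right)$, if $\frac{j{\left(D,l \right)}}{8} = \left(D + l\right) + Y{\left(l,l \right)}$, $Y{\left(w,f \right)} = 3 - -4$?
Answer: $\frac{92159}{64} \approx 1440.0$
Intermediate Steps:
$Y{\left(w,f \right)} = 7$ ($Y{\left(w,f \right)} = 3 + 4 = 7$)
$T{\left(u,H \right)} = \frac{3 + H}{2 u}$
$j{\left(D,l \right)} = 56 + 8 D + 8 l$ ($j{\left(D,l \right)} = 8 \left(\left(D + l\right) + 7\right) = 8 \left(7 + D + l\right) = 56 + 8 D + 8 l$)
$B{\left(k \right)} = - \frac{1}{2 k}$ ($B{\left(k \right)} = \frac{3 - 4}{2 k} = \frac{1}{2} \frac{1}{k} \left(-1\right) = - \frac{1}{2 k}$)
$B{\left(j{\left(-4,1 \right)} \right)} + \left(-21 - 69\right) \left(-16\right) = - \frac{1}{2 \left(56 + 8 \left(-4\right) + 8 \cdot 1\right)} + \left(-21 - 69\right) \left(-16\right) = - \frac{1}{2 \left(56 - 32 + 8\right)} - -1440 = - \frac{1}{2 \cdot 32} + 1440 = \left(- \frac{1}{2}\right) \frac{1}{32} + 1440 = - \frac{1}{64} + 1440 = \frac{92159}{64}$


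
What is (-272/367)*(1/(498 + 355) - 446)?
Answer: 103478864/313051 ≈ 330.55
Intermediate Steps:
(-272/367)*(1/(498 + 355) - 446) = (-272*1/367)*(1/853 - 446) = -272*(1/853 - 446)/367 = -272/367*(-380437/853) = 103478864/313051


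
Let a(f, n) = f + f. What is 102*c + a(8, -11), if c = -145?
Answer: -14774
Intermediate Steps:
a(f, n) = 2*f
102*c + a(8, -11) = 102*(-145) + 2*8 = -14790 + 16 = -14774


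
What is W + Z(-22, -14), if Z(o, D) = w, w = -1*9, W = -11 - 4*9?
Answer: -56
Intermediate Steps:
W = -47 (W = -11 - 36 = -47)
w = -9
Z(o, D) = -9
W + Z(-22, -14) = -47 - 9 = -56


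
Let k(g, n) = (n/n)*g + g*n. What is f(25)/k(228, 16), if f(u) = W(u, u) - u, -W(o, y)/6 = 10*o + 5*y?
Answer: -2275/3876 ≈ -0.58695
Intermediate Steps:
k(g, n) = g + g*n (k(g, n) = 1*g + g*n = g + g*n)
W(o, y) = -60*o - 30*y (W(o, y) = -6*(10*o + 5*y) = -6*(5*y + 10*o) = -60*o - 30*y)
f(u) = -91*u (f(u) = (-60*u - 30*u) - u = -90*u - u = -91*u)
f(25)/k(228, 16) = (-91*25)/((228*(1 + 16))) = -2275/(228*17) = -2275/3876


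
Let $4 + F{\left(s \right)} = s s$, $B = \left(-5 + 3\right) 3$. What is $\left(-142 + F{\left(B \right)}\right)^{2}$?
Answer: $12100$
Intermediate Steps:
$B = -6$ ($B = \left(-2\right) 3 = -6$)
$F{\left(s \right)} = -4 + s^{2}$ ($F{\left(s \right)} = -4 + s s = -4 + s^{2}$)
$\left(-142 + F{\left(B \right)}\right)^{2} = \left(-142 - \left(4 - \left(-6\right)^{2}\right)\right)^{2} = \left(-142 + \left(-4 + 36\right)\right)^{2} = \left(-142 + 32\right)^{2} = \left(-110\right)^{2} = 12100$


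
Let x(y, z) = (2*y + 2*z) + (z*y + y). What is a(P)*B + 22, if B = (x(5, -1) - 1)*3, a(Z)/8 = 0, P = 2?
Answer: 22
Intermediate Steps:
a(Z) = 0 (a(Z) = 8*0 = 0)
x(y, z) = 2*z + 3*y + y*z (x(y, z) = (2*y + 2*z) + (y*z + y) = (2*y + 2*z) + (y + y*z) = 2*z + 3*y + y*z)
B = 21 (B = ((2*(-1) + 3*5 + 5*(-1)) - 1)*3 = ((-2 + 15 - 5) - 1)*3 = (8 - 1)*3 = 7*3 = 21)
a(P)*B + 22 = 0*21 + 22 = 0 + 22 = 22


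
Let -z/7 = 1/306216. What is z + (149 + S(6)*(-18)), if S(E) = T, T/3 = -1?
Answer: 62161841/306216 ≈ 203.00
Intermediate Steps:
T = -3 (T = 3*(-1) = -3)
S(E) = -3
z = -7/306216 ≈ -2.2860e-5
z + (149 + S(6)*(-18)) = -7/306216 + (149 - 3*(-18)) = -7/306216 + (149 + 54) = -7/306216 + 203 = 62161841/306216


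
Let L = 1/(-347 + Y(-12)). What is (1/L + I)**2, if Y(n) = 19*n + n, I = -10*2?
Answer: 368449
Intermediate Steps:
I = -20
Y(n) = 20*n
L = -1/587 (L = 1/(-347 + 20*(-12)) = 1/(-347 - 240) = 1/(-587) = -1/587 ≈ -0.0017036)
(1/L + I)**2 = (1/(-1/587) - 20)**2 = (-587 - 20)**2 = (-607)**2 = 368449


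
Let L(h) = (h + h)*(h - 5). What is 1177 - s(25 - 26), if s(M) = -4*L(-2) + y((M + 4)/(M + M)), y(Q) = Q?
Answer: 2581/2 ≈ 1290.5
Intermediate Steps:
L(h) = 2*h*(-5 + h) (L(h) = (2*h)*(-5 + h) = 2*h*(-5 + h))
s(M) = -112 + (4 + M)/(2*M) (s(M) = -8*(-2)*(-5 - 2) + (M + 4)/(M + M) = -8*(-2)*(-7) + (4 + M)/((2*M)) = -4*28 + (4 + M)*(1/(2*M)) = -112 + (4 + M)/(2*M))
1177 - s(25 - 26) = 1177 - (-223/2 + 2/(25 - 26)) = 1177 - (-223/2 + 2/(-1)) = 1177 - (-223/2 + 2*(-1)) = 1177 - (-223/2 - 2) = 1177 - 1*(-227/2) = 1177 + 227/2 = 2581/2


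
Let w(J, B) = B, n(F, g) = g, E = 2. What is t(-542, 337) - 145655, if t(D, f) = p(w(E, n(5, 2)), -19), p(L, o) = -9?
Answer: -145664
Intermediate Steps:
t(D, f) = -9
t(-542, 337) - 145655 = -9 - 145655 = -145664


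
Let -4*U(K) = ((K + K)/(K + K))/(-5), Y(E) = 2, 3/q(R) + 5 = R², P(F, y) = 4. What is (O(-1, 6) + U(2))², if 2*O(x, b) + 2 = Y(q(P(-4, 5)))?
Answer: 1/400 ≈ 0.0025000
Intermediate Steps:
q(R) = 3/(-5 + R²)
O(x, b) = 0 (O(x, b) = -1 + (½)*2 = -1 + 1 = 0)
U(K) = 1/20 (U(K) = -(K + K)/(K + K)/(4*(-5)) = -(2*K)/((2*K))*(-1)/(4*5) = -(2*K)*(1/(2*K))*(-1)/(4*5) = -(-1)/(4*5) = -¼*(-⅕) = 1/20)
(O(-1, 6) + U(2))² = (0 + 1/20)² = (1/20)² = 1/400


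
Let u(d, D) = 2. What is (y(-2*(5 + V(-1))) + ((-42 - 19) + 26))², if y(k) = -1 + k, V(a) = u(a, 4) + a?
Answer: 2304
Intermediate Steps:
V(a) = 2 + a
(y(-2*(5 + V(-1))) + ((-42 - 19) + 26))² = ((-1 - 2*(5 + (2 - 1))) + ((-42 - 19) + 26))² = ((-1 - 2*(5 + 1)) + (-61 + 26))² = ((-1 - 2*6) - 35)² = ((-1 - 12) - 35)² = (-13 - 35)² = (-48)² = 2304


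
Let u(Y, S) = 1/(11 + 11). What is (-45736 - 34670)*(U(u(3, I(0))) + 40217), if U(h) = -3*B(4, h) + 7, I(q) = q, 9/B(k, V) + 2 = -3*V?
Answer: -152057555532/47 ≈ -3.2353e+9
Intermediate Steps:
B(k, V) = 9/(-2 - 3*V)
u(Y, S) = 1/22
U(h) = 7 + 27/(2 + 3*h) (U(h) = -(-27)/(2 + 3*h) + 7 = 27/(2 + 3*h) + 7 = 7 + 27/(2 + 3*h))
(-45736 - 34670)*(U(u(3, I(0))) + 40217) = (-45736 - 34670)*((41 + 21*(1/22))/(2 + 3*(1/22)) + 40217) = -80406*((41 + 21/22)/(2 + 3/22) + 40217) = -80406*((923/22)/(47/22) + 40217) = -80406*((22/47)*(923/22) + 40217) = -80406*(923/47 + 40217) = -80406*1891122/47 = -152057555532/47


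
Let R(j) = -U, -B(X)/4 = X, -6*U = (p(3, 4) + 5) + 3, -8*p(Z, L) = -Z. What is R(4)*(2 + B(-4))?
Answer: 201/8 ≈ 25.125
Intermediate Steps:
p(Z, L) = Z/8 (p(Z, L) = -(-1)*Z/8 = Z/8)
U = -67/48 (U = -(((⅛)*3 + 5) + 3)/6 = -((3/8 + 5) + 3)/6 = -(43/8 + 3)/6 = -⅙*67/8 = -67/48 ≈ -1.3958)
B(X) = -4*X
R(j) = 67/48 (R(j) = -1*(-67/48) = 67/48)
R(4)*(2 + B(-4)) = 67*(2 - 4*(-4))/48 = 67*(2 + 16)/48 = (67/48)*18 = 201/8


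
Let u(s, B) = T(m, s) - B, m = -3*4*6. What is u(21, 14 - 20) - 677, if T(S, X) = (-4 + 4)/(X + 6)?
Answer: -671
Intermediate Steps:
m = -72 (m = -12*6 = -72)
T(S, X) = 0 (T(S, X) = 0/(6 + X) = 0)
u(s, B) = -B (u(s, B) = 0 - B = -B)
u(21, 14 - 20) - 677 = -(14 - 20) - 677 = -1*(-6) - 677 = 6 - 677 = -671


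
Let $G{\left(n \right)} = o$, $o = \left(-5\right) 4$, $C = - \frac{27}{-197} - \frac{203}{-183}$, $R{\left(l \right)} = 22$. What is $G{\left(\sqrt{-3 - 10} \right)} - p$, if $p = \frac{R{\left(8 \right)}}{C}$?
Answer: $- \frac{845881}{22466} \approx -37.652$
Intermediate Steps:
$C = \frac{44932}{36051}$ ($C = \left(-27\right) \left(- \frac{1}{197}\right) - - \frac{203}{183} = \frac{27}{197} + \frac{203}{183} = \frac{44932}{36051} \approx 1.2463$)
$o = -20$
$G{\left(n \right)} = -20$
$p = \frac{396561}{22466}$ ($p = \frac{22}{\frac{44932}{36051}} = 22 \cdot \frac{36051}{44932} = \frac{396561}{22466} \approx 17.652$)
$G{\left(\sqrt{-3 - 10} \right)} - p = -20 - \frac{396561}{22466} = - \frac{845881}{22466}$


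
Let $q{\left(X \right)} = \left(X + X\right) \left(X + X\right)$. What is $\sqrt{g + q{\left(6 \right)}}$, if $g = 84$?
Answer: $2 \sqrt{57} \approx 15.1$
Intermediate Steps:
$q{\left(X \right)} = 4 X^{2}$ ($q{\left(X \right)} = 2 X 2 X = 4 X^{2}$)
$\sqrt{g + q{\left(6 \right)}} = \sqrt{84 + 4 \cdot 6^{2}} = \sqrt{84 + 4 \cdot 36} = \sqrt{84 + 144} = \sqrt{228} = 2 \sqrt{57}$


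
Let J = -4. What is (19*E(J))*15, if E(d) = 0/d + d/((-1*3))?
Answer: 380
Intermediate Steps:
E(d) = -d/3 (E(d) = 0 + d/(-3) = 0 + d*(-⅓) = 0 - d/3 = -d/3)
(19*E(J))*15 = (19*(-⅓*(-4)))*15 = (19*(4/3))*15 = (76/3)*15 = 380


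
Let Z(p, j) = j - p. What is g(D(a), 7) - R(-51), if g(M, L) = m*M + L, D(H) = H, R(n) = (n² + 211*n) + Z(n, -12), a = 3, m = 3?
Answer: 8137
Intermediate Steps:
R(n) = -12 + n² + 210*n (R(n) = (n² + 211*n) + (-12 - n) = -12 + n² + 210*n)
g(M, L) = L + 3*M (g(M, L) = 3*M + L = L + 3*M)
g(D(a), 7) - R(-51) = (7 + 3*3) - (-12 + (-51)² + 210*(-51)) = (7 + 9) - (-12 + 2601 - 10710) = 16 - 1*(-8121) = 16 + 8121 = 8137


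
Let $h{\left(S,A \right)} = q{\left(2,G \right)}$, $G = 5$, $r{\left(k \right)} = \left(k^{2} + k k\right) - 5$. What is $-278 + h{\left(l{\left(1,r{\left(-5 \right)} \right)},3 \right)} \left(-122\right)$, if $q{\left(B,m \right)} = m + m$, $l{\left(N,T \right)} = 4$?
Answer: $-1498$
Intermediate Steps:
$r{\left(k \right)} = -5 + 2 k^{2}$ ($r{\left(k \right)} = \left(k^{2} + k^{2}\right) - 5 = 2 k^{2} - 5 = -5 + 2 k^{2}$)
$q{\left(B,m \right)} = 2 m$
$h{\left(S,A \right)} = 10$ ($h{\left(S,A \right)} = 2 \cdot 5 = 10$)
$-278 + h{\left(l{\left(1,r{\left(-5 \right)} \right)},3 \right)} \left(-122\right) = -278 + 10 \left(-122\right) = -278 - 1220 = -1498$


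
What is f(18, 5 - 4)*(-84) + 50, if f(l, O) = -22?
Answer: 1898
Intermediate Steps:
f(18, 5 - 4)*(-84) + 50 = -22*(-84) + 50 = 1848 + 50 = 1898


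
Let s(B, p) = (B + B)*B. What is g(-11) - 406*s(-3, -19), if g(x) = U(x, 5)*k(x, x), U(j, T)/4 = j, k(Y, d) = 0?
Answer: -7308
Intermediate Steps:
s(B, p) = 2*B² (s(B, p) = (2*B)*B = 2*B²)
U(j, T) = 4*j
g(x) = 0 (g(x) = (4*x)*0 = 0)
g(-11) - 406*s(-3, -19) = 0 - 812*(-3)² = 0 - 812*9 = 0 - 406*18 = 0 - 7308 = -7308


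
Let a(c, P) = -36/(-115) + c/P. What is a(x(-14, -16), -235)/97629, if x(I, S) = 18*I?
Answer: 2496/175894915 ≈ 1.4190e-5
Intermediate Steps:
a(c, P) = 36/115 + c/P (a(c, P) = -36*(-1/115) + c/P = 36/115 + c/P)
a(x(-14, -16), -235)/97629 = (36/115 + (18*(-14))/(-235))/97629 = (36/115 - 252*(-1/235))*(1/97629) = (36/115 + 252/235)*(1/97629) = (7488/5405)*(1/97629) = 2496/175894915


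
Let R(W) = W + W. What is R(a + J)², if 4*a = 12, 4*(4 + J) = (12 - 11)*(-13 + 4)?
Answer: 169/4 ≈ 42.250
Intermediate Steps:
J = -25/4 (J = -4 + ((12 - 11)*(-13 + 4))/4 = -4 + (1*(-9))/4 = -4 + (¼)*(-9) = -4 - 9/4 = -25/4 ≈ -6.2500)
a = 3 (a = (¼)*12 = 3)
R(W) = 2*W
R(a + J)² = (2*(3 - 25/4))² = (2*(-13/4))² = (-13/2)² = 169/4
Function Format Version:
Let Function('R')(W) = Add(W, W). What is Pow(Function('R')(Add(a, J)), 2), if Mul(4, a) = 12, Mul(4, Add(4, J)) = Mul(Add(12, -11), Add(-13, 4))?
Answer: Rational(169, 4) ≈ 42.250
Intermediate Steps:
J = Rational(-25, 4) (J = Add(-4, Mul(Rational(1, 4), Mul(Add(12, -11), Add(-13, 4)))) = Add(-4, Mul(Rational(1, 4), Mul(1, -9))) = Add(-4, Mul(Rational(1, 4), -9)) = Add(-4, Rational(-9, 4)) = Rational(-25, 4) ≈ -6.2500)
a = 3 (a = Mul(Rational(1, 4), 12) = 3)
Function('R')(W) = Mul(2, W)
Pow(Function('R')(Add(a, J)), 2) = Pow(Mul(2, Add(3, Rational(-25, 4))), 2) = Pow(Mul(2, Rational(-13, 4)), 2) = Pow(Rational(-13, 2), 2) = Rational(169, 4)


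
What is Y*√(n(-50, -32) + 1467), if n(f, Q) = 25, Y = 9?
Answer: 18*√373 ≈ 347.64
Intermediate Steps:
Y*√(n(-50, -32) + 1467) = 9*√(25 + 1467) = 9*√1492 = 9*(2*√373) = 18*√373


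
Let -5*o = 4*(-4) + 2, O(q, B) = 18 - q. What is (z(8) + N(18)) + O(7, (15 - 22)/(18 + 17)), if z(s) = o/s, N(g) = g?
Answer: 587/20 ≈ 29.350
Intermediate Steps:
o = 14/5 (o = -(4*(-4) + 2)/5 = -(-16 + 2)/5 = -1/5*(-14) = 14/5 ≈ 2.8000)
z(s) = 14/(5*s)
(z(8) + N(18)) + O(7, (15 - 22)/(18 + 17)) = ((14/5)/8 + 18) + (18 - 1*7) = ((14/5)*(1/8) + 18) + (18 - 7) = (7/20 + 18) + 11 = 367/20 + 11 = 587/20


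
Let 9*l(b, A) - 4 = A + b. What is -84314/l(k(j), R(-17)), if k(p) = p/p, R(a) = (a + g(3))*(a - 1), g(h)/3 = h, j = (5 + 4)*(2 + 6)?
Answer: -758826/149 ≈ -5092.8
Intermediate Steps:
j = 72 (j = 9*8 = 72)
g(h) = 3*h
R(a) = (-1 + a)*(9 + a) (R(a) = (a + 3*3)*(a - 1) = (a + 9)*(-1 + a) = (9 + a)*(-1 + a) = (-1 + a)*(9 + a))
k(p) = 1
l(b, A) = 4/9 + A/9 + b/9 (l(b, A) = 4/9 + (A + b)/9 = 4/9 + (A/9 + b/9) = 4/9 + A/9 + b/9)
-84314/l(k(j), R(-17)) = -84314/(4/9 + (-9 + (-17)² + 8*(-17))/9 + (⅑)*1) = -84314/(4/9 + (-9 + 289 - 136)/9 + ⅑) = -84314/(4/9 + (⅑)*144 + ⅑) = -84314/(4/9 + 16 + ⅑) = -84314/149/9 = -84314*9/149 = -758826/149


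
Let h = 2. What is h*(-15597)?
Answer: -31194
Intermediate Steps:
h*(-15597) = 2*(-15597) = -31194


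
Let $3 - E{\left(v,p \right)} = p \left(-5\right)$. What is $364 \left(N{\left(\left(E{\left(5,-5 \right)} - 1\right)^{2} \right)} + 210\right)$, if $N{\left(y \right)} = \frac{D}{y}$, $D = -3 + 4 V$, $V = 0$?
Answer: $\frac{40435668}{529} \approx 76438.0$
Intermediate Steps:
$E{\left(v,p \right)} = 3 + 5 p$ ($E{\left(v,p \right)} = 3 - p \left(-5\right) = 3 - - 5 p = 3 + 5 p$)
$D = -3$ ($D = -3 + 4 \cdot 0 = -3 + 0 = -3$)
$N{\left(y \right)} = - \frac{3}{y}$
$364 \left(N{\left(\left(E{\left(5,-5 \right)} - 1\right)^{2} \right)} + 210\right) = 364 \left(- \frac{3}{\left(\left(3 + 5 \left(-5\right)\right) - 1\right)^{2}} + 210\right) = 364 \left(- \frac{3}{\left(\left(3 - 25\right) - 1\right)^{2}} + 210\right) = 364 \left(- \frac{3}{\left(-22 - 1\right)^{2}} + 210\right) = 364 \left(- \frac{3}{\left(-23\right)^{2}} + 210\right) = 364 \left(- \frac{3}{529} + 210\right) = 364 \cdot \frac{111087}{529} = \frac{40435668}{529}$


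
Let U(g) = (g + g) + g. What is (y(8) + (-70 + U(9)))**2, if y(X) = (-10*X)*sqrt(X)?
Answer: 53049 + 13760*sqrt(2) ≈ 72509.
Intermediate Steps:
U(g) = 3*g (U(g) = 2*g + g = 3*g)
y(X) = -10*X**(3/2)
(y(8) + (-70 + U(9)))**2 = (-160*sqrt(2) + (-70 + 3*9))**2 = (-160*sqrt(2) + (-70 + 27))**2 = (-160*sqrt(2) - 43)**2 = (-43 - 160*sqrt(2))**2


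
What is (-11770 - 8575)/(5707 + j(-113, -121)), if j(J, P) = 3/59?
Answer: -1200355/336716 ≈ -3.5649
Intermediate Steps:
j(J, P) = 3/59 (j(J, P) = 3*(1/59) = 3/59)
(-11770 - 8575)/(5707 + j(-113, -121)) = (-11770 - 8575)/(5707 + 3/59) = -20345/336716/59 = -20345*59/336716 = -1200355/336716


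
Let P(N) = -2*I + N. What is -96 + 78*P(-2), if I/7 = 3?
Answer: -3528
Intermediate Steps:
I = 21 (I = 7*3 = 21)
P(N) = -42 + N (P(N) = -2*21 + N = -42 + N)
-96 + 78*P(-2) = -96 + 78*(-42 - 2) = -96 + 78*(-44) = -96 - 3432 = -3528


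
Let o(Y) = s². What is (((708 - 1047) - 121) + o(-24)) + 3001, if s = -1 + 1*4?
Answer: 2550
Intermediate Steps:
s = 3 (s = -1 + 4 = 3)
o(Y) = 9 (o(Y) = 3² = 9)
(((708 - 1047) - 121) + o(-24)) + 3001 = (((708 - 1047) - 121) + 9) + 3001 = ((-339 - 121) + 9) + 3001 = (-460 + 9) + 3001 = -451 + 3001 = 2550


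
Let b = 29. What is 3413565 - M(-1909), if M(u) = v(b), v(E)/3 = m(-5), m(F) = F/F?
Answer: 3413562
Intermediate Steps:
m(F) = 1
v(E) = 3 (v(E) = 3*1 = 3)
M(u) = 3
3413565 - M(-1909) = 3413565 - 1*3 = 3413565 - 3 = 3413562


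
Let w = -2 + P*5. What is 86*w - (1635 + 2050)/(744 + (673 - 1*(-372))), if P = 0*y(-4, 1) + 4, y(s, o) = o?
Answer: 2765687/1789 ≈ 1545.9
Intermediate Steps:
P = 4 (P = 0*1 + 4 = 0 + 4 = 4)
w = 18 (w = -2 + 4*5 = -2 + 20 = 18)
86*w - (1635 + 2050)/(744 + (673 - 1*(-372))) = 86*18 - (1635 + 2050)/(744 + (673 - 1*(-372))) = 1548 - 3685/(744 + (673 + 372)) = 1548 - 3685/(744 + 1045) = 1548 - 3685/1789 = 2765687/1789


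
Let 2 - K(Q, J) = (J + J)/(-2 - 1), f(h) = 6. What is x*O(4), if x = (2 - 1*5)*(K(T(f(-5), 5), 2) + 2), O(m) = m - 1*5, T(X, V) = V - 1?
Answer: 16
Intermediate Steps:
T(X, V) = -1 + V
O(m) = -5 + m (O(m) = m - 5 = -5 + m)
K(Q, J) = 2 + 2*J/3 (K(Q, J) = 2 - (J + J)/(-2 - 1) = 2 - 2*J/(-3) = 2 - 2*J*(-1)/3 = 2 - (-2)*J/3 = 2 + 2*J/3)
x = -16 (x = (2 - 1*5)*((2 + (2/3)*2) + 2) = (2 - 5)*((2 + 4/3) + 2) = -3*(10/3 + 2) = -3*16/3 = -16)
x*O(4) = -16*(-5 + 4) = -16*(-1) = 16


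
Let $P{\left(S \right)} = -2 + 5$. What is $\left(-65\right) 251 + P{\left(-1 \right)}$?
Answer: $-16312$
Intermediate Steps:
$P{\left(S \right)} = 3$
$\left(-65\right) 251 + P{\left(-1 \right)} = \left(-65\right) 251 + 3 = -16315 + 3 = -16312$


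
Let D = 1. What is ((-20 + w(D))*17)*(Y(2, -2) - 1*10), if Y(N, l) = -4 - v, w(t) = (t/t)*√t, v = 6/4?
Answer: 10013/2 ≈ 5006.5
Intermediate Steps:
v = 3/2 (v = 6*(¼) = 3/2 ≈ 1.5000)
w(t) = √t (w(t) = 1*√t = √t)
Y(N, l) = -11/2 (Y(N, l) = -4 - 1*3/2 = -4 - 3/2 = -11/2)
((-20 + w(D))*17)*(Y(2, -2) - 1*10) = ((-20 + √1)*17)*(-11/2 - 1*10) = ((-20 + 1)*17)*(-11/2 - 10) = -19*17*(-31/2) = -323*(-31/2) = 10013/2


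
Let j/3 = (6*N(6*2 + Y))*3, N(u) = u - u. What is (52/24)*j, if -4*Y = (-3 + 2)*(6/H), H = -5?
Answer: 0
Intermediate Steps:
Y = -3/10 (Y = -(-3 + 2)*6/(-5)/4 = -(-1)*6*(-1/5)/4 = -(-1)*(-6)/(4*5) = -1/4*6/5 = -3/10 ≈ -0.30000)
N(u) = 0
j = 0 (j = 3*((6*0)*3) = 3*(0*3) = 3*0 = 0)
(52/24)*j = (52/24)*0 = (52*(1/24))*0 = (13/6)*0 = 0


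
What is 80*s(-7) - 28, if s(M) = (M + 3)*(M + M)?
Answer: 4452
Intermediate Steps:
s(M) = 2*M*(3 + M) (s(M) = (3 + M)*(2*M) = 2*M*(3 + M))
80*s(-7) - 28 = 80*(2*(-7)*(3 - 7)) - 28 = 80*(2*(-7)*(-4)) - 28 = 80*56 - 28 = 4480 - 28 = 4452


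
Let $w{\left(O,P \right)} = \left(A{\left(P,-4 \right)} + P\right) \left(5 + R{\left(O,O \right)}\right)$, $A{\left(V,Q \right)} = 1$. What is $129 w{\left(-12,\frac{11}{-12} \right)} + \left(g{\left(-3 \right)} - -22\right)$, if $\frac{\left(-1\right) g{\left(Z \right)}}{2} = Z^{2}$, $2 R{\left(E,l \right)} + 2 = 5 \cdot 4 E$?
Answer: $-1243$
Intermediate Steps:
$R{\left(E,l \right)} = -1 + 10 E$ ($R{\left(E,l \right)} = -1 + \frac{5 \cdot 4 E}{2} = -1 + \frac{20 E}{2} = -1 + 10 E$)
$g{\left(Z \right)} = - 2 Z^{2}$
$w{\left(O,P \right)} = \left(1 + P\right) \left(4 + 10 O\right)$ ($w{\left(O,P \right)} = \left(1 + P\right) \left(5 + \left(-1 + 10 O\right)\right) = \left(1 + P\right) \left(4 + 10 O\right)$)
$129 w{\left(-12,\frac{11}{-12} \right)} + \left(g{\left(-3 \right)} - -22\right) = 129 \left(4 + 4 \frac{11}{-12} + 10 \left(-12\right) + 10 \left(-12\right) \frac{11}{-12}\right) - \left(-22 + 2 \left(-3\right)^{2}\right) = 129 \left(4 + 4 \cdot 11 \left(- \frac{1}{12}\right) - 120 + 10 \left(-12\right) 11 \left(- \frac{1}{12}\right)\right) + \left(\left(-2\right) 9 + 22\right) = 129 \left(4 + 4 \left(- \frac{11}{12}\right) - 120 + 10 \left(-12\right) \left(- \frac{11}{12}\right)\right) + \left(-18 + 22\right) = 129 \left(4 - \frac{11}{3} - 120 + 110\right) + 4 = 129 \left(- \frac{29}{3}\right) + 4 = -1247 + 4 = -1243$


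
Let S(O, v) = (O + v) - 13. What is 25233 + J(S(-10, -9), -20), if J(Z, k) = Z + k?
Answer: 25181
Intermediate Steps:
S(O, v) = -13 + O + v
25233 + J(S(-10, -9), -20) = 25233 + ((-13 - 10 - 9) - 20) = 25233 + (-32 - 20) = 25233 - 52 = 25181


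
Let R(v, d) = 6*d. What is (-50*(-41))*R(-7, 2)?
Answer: 24600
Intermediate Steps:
(-50*(-41))*R(-7, 2) = (-50*(-41))*(6*2) = 2050*12 = 24600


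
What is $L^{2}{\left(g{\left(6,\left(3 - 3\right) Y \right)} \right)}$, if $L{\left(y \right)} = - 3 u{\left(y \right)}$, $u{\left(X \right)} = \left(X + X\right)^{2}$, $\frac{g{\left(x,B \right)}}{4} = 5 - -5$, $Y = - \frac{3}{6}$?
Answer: $368640000$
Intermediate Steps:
$Y = - \frac{1}{2}$ ($Y = \left(-3\right) \frac{1}{6} = - \frac{1}{2} \approx -0.5$)
$g{\left(x,B \right)} = 40$ ($g{\left(x,B \right)} = 4 \left(5 - -5\right) = 4 \left(5 + 5\right) = 4 \cdot 10 = 40$)
$u{\left(X \right)} = 4 X^{2}$ ($u{\left(X \right)} = \left(2 X\right)^{2} = 4 X^{2}$)
$L{\left(y \right)} = - 12 y^{2}$ ($L{\left(y \right)} = - 3 \cdot 4 y^{2} = - 12 y^{2}$)
$L^{2}{\left(g{\left(6,\left(3 - 3\right) Y \right)} \right)} = \left(- 12 \cdot 40^{2}\right)^{2} = \left(\left(-12\right) 1600\right)^{2} = \left(-19200\right)^{2} = 368640000$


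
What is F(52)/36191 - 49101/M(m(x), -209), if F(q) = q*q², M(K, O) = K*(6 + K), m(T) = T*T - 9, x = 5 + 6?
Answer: 81261037/478300256 ≈ 0.16990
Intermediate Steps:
x = 11
m(T) = -9 + T² (m(T) = T² - 9 = -9 + T²)
F(q) = q³
F(52)/36191 - 49101/M(m(x), -209) = 52³/36191 - 49101*1/((-9 + 11²)*(6 + (-9 + 11²))) = 140608*(1/36191) - 49101*1/((-9 + 121)*(6 + (-9 + 121))) = 140608/36191 - 49101*1/(112*(6 + 112)) = 140608/36191 - 49101/(112*118) = 140608/36191 - 49101/13216 = 81261037/478300256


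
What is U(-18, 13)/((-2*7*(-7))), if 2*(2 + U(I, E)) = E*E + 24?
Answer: 27/28 ≈ 0.96429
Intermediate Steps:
U(I, E) = 10 + E**2/2 (U(I, E) = -2 + (E*E + 24)/2 = -2 + (E**2 + 24)/2 = -2 + (24 + E**2)/2 = -2 + (12 + E**2/2) = 10 + E**2/2)
U(-18, 13)/((-2*7*(-7))) = (10 + (1/2)*13**2)/((-2*7*(-7))) = (10 + (1/2)*169)/((-14*(-7))) = (10 + 169/2)/98 = (189/2)*(1/98) = 27/28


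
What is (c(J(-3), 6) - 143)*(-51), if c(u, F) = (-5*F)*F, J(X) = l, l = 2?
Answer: 16473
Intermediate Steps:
J(X) = 2
c(u, F) = -5*F²
(c(J(-3), 6) - 143)*(-51) = (-5*6² - 143)*(-51) = (-5*36 - 143)*(-51) = (-180 - 143)*(-51) = -323*(-51) = 16473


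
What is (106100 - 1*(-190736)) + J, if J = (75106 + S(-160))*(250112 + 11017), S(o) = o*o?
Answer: 26297553910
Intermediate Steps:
S(o) = o**2
J = 26297257074 (J = (75106 + (-160)**2)*(250112 + 11017) = (75106 + 25600)*261129 = 100706*261129 = 26297257074)
(106100 - 1*(-190736)) + J = (106100 - 1*(-190736)) + 26297257074 = (106100 + 190736) + 26297257074 = 296836 + 26297257074 = 26297553910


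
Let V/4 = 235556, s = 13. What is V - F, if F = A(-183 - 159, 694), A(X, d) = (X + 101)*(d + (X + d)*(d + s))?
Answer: 61085702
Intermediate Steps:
V = 942224 (V = 4*235556 = 942224)
A(X, d) = (101 + X)*(d + (13 + d)*(X + d)) (A(X, d) = (X + 101)*(d + (X + d)*(d + 13)) = (101 + X)*(d + (X + d)*(13 + d)) = (101 + X)*(d + (13 + d)*(X + d)))
F = -60143478 (F = 13*(-183 - 159)² + 101*694² + 1313*(-183 - 159) + 1414*694 + (-183 - 159)*694² + 694*(-183 - 159)² + 115*(-183 - 159)*694 = 13*(-342)² + 101*481636 + 1313*(-342) + 981316 - 342*481636 + 694*(-342)² + 115*(-342)*694 = 13*116964 + 48645236 - 449046 + 981316 - 164719512 + 694*116964 - 27295020 = 1520532 + 48645236 - 449046 + 981316 - 164719512 + 81173016 - 27295020 = -60143478)
V - F = 942224 - 1*(-60143478) = 942224 + 60143478 = 61085702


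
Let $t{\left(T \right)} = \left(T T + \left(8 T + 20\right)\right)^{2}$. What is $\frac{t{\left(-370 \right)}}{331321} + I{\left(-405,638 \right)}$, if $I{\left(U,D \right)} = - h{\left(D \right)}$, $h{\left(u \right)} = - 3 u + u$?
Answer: $\frac{18368047196}{331321} \approx 55439.0$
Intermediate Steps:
$t{\left(T \right)} = \left(20 + T^{2} + 8 T\right)^{2}$ ($t{\left(T \right)} = \left(T^{2} + \left(20 + 8 T\right)\right)^{2} = \left(20 + T^{2} + 8 T\right)^{2}$)
$h{\left(u \right)} = - 2 u$
$I{\left(U,D \right)} = 2 D$ ($I{\left(U,D \right)} = - \left(-2\right) D = 2 D$)
$\frac{t{\left(-370 \right)}}{331321} + I{\left(-405,638 \right)} = \frac{\left(20 + \left(-370\right)^{2} + 8 \left(-370\right)\right)^{2}}{331321} + 2 \cdot 638 = \left(20 + 136900 - 2960\right)^{2} \cdot \frac{1}{331321} + 1276 = 133960^{2} \cdot \frac{1}{331321} + 1276 = 17945281600 \cdot \frac{1}{331321} + 1276 = \frac{17945281600}{331321} + 1276 = \frac{18368047196}{331321}$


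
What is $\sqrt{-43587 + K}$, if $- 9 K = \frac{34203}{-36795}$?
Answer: $\frac{i \sqrt{59011080120410}}{36795} \approx 208.77 i$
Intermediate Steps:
$K = \frac{11401}{110385}$ ($K = - \frac{34203 \frac{1}{-36795}}{9} = - \frac{34203 \left(- \frac{1}{36795}\right)}{9} = \left(- \frac{1}{9}\right) \left(- \frac{11401}{12265}\right) = \frac{11401}{110385} \approx 0.10328$)
$\sqrt{-43587 + K} = \sqrt{-43587 + \frac{11401}{110385}} = \sqrt{- \frac{4811339594}{110385}} = \frac{i \sqrt{59011080120410}}{36795}$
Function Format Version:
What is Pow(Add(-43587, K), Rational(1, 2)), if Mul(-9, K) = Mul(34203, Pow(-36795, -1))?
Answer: Mul(Rational(1, 36795), I, Pow(59011080120410, Rational(1, 2))) ≈ Mul(208.77, I)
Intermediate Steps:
K = Rational(11401, 110385) (K = Mul(Rational(-1, 9), Mul(34203, Pow(-36795, -1))) = Mul(Rational(-1, 9), Mul(34203, Rational(-1, 36795))) = Mul(Rational(-1, 9), Rational(-11401, 12265)) = Rational(11401, 110385) ≈ 0.10328)
Pow(Add(-43587, K), Rational(1, 2)) = Pow(Add(-43587, Rational(11401, 110385)), Rational(1, 2)) = Pow(Rational(-4811339594, 110385), Rational(1, 2)) = Mul(Rational(1, 36795), I, Pow(59011080120410, Rational(1, 2)))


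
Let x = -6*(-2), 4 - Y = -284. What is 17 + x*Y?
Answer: 3473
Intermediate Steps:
Y = 288 (Y = 4 - 1*(-284) = 4 + 284 = 288)
x = 12
17 + x*Y = 17 + 12*288 = 17 + 3456 = 3473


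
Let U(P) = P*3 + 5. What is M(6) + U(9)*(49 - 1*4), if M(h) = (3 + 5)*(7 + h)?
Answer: 1544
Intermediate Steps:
U(P) = 5 + 3*P (U(P) = 3*P + 5 = 5 + 3*P)
M(h) = 56 + 8*h (M(h) = 8*(7 + h) = 56 + 8*h)
M(6) + U(9)*(49 - 1*4) = (56 + 8*6) + (5 + 3*9)*(49 - 1*4) = (56 + 48) + (5 + 27)*(49 - 4) = 104 + 32*45 = 104 + 1440 = 1544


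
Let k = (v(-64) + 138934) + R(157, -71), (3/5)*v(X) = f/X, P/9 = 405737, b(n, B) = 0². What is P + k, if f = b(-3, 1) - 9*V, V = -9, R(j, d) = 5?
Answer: 242596473/64 ≈ 3.7906e+6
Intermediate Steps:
b(n, B) = 0
P = 3651633 (P = 9*405737 = 3651633)
f = 81 (f = 0 - 9*(-9) = 0 + 81 = 81)
v(X) = 135/X (v(X) = 5*(81/X)/3 = 135/X)
k = 8891961/64 (k = (135/(-64) + 138934) + 5 = (135*(-1/64) + 138934) + 5 = (-135/64 + 138934) + 5 = 8891641/64 + 5 = 8891961/64 ≈ 1.3894e+5)
P + k = 3651633 + 8891961/64 = 242596473/64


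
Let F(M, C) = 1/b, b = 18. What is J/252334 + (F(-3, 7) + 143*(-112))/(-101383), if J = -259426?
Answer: -200340169493/230241401298 ≈ -0.87013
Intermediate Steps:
F(M, C) = 1/18
J/252334 + (F(-3, 7) + 143*(-112))/(-101383) = -259426/252334 + (1/18 + 143*(-112))/(-101383) = -259426*1/252334 + (1/18 - 16016)*(-1/101383) = -129713/126167 - 288287/18*(-1/101383) = -129713/126167 + 288287/1824894 = -200340169493/230241401298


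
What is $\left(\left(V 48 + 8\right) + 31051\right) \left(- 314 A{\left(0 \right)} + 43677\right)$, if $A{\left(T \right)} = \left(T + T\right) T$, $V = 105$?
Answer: $1576696023$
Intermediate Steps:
$A{\left(T \right)} = 2 T^{2}$ ($A{\left(T \right)} = 2 T T = 2 T^{2}$)
$\left(\left(V 48 + 8\right) + 31051\right) \left(- 314 A{\left(0 \right)} + 43677\right) = \left(\left(105 \cdot 48 + 8\right) + 31051\right) \left(- 314 \cdot 2 \cdot 0^{2} + 43677\right) = \left(\left(5040 + 8\right) + 31051\right) \left(- 314 \cdot 2 \cdot 0 + 43677\right) = \left(5048 + 31051\right) \left(\left(-314\right) 0 + 43677\right) = 36099 \left(0 + 43677\right) = 36099 \cdot 43677 = 1576696023$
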